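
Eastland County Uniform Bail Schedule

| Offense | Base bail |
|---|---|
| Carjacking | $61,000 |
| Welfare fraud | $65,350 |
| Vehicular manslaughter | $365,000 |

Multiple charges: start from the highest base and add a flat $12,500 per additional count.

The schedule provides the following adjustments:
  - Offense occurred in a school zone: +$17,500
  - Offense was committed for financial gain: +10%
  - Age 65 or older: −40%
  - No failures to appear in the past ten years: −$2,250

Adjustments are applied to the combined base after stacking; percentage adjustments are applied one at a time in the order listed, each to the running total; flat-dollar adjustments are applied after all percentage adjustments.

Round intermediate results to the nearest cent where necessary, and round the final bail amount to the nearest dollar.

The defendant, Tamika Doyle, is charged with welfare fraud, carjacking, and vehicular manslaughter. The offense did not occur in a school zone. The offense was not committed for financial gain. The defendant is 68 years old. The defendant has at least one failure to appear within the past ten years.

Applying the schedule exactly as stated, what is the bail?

$234,000

Base amounts from the schedule: welfare fraud $65,350; carjacking $61,000; vehicular manslaughter $365,000.
Stacking rule: highest base plus $12,500 per additional charge. Highest is vehicular manslaughter at $365,000; 2 additional charges → +$25,000. Combined base = $390,000.
Age 65 or older (−40%): $390,000 × 0.6 = $234,000.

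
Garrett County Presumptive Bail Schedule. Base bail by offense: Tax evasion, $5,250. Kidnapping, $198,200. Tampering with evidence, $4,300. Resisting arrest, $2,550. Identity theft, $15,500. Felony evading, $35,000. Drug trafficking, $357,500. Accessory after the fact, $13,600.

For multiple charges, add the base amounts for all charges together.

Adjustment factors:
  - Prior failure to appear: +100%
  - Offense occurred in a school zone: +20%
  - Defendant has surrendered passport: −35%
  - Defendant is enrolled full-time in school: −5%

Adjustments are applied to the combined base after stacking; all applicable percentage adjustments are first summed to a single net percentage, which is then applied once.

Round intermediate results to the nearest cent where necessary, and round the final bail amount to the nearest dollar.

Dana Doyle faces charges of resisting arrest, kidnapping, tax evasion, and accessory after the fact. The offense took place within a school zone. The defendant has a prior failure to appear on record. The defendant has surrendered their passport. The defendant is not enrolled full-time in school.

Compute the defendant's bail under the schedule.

$406,260

Base amounts from the schedule: resisting arrest $2,550; kidnapping $198,200; tax evasion $5,250; accessory after the fact $13,600.
Stacking rule: sum of all bases. $2,550 + $198,200 + $5,250 + $13,600 = $219,600.
Net percentage adjustment: +100% +20% −35% = +85%. $219,600 × 1.85 = $406,260.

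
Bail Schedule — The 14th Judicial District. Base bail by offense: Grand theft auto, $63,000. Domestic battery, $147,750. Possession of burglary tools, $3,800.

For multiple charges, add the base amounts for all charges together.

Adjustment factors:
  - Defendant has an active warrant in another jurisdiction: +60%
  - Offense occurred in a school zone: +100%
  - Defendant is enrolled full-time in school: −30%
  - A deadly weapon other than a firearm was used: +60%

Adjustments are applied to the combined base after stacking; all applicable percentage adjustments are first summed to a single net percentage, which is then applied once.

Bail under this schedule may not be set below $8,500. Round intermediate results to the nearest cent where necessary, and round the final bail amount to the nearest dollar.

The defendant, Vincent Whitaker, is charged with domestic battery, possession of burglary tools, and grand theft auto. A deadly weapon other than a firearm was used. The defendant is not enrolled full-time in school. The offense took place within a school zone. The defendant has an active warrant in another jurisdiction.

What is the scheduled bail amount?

$686,560

Base amounts from the schedule: domestic battery $147,750; possession of burglary tools $3,800; grand theft auto $63,000.
Stacking rule: sum of all bases. $147,750 + $3,800 + $63,000 = $214,550.
Net percentage adjustment: +60% +100% +60% = +220%. $214,550 × 3.2 = $686,560.
$686,560 is at or above the $8,500 minimum.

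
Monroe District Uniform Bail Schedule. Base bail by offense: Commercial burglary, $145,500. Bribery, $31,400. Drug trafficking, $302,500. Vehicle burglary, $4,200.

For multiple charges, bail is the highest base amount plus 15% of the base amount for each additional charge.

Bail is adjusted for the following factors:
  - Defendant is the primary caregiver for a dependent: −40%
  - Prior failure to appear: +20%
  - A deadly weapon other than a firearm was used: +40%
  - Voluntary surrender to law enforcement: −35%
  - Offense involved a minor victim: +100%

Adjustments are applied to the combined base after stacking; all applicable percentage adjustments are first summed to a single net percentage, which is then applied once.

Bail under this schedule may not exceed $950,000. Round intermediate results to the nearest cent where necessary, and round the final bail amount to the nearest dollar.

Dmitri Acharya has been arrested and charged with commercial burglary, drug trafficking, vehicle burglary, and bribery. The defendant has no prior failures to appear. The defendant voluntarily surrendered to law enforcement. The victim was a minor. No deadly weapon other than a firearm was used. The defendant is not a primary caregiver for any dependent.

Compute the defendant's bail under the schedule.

$543,947

Base amounts from the schedule: commercial burglary $145,500; drug trafficking $302,500; vehicle burglary $4,200; bribery $31,400.
Stacking rule: highest base plus 15% of each additional charge. Highest is drug trafficking at $302,500. Additional: $145,500 × 15% = $21,825; $4,200 × 15% = $630; $31,400 × 15% = $4,710. Combined base = $302,500 + $27,165 = $329,665.
Net percentage adjustment: −35% +100% = +65%. $329,665 × 1.65 = $543,947.25.
$543,947.25 is within the $950,000 maximum.
Rounded to the nearest dollar: $543,947.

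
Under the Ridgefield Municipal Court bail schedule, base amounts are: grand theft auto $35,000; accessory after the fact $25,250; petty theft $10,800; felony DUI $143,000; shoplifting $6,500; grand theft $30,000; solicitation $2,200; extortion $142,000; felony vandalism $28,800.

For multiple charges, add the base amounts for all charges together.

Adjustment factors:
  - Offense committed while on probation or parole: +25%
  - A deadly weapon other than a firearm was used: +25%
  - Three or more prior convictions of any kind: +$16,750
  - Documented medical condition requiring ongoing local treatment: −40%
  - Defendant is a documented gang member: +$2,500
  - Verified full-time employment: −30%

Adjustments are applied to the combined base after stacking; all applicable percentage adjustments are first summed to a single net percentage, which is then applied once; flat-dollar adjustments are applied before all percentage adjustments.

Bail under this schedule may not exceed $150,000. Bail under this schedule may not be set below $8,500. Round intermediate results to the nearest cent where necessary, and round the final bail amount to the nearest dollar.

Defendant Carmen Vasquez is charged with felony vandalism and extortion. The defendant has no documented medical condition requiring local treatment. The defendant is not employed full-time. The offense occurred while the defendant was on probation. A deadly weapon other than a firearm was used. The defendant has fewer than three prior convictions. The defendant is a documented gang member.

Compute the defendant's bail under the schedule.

$150,000

Base amounts from the schedule: felony vandalism $28,800; extortion $142,000.
Stacking rule: sum of all bases. $28,800 + $142,000 = $170,800.
Defendant is a documented gang member (+$2,500 flat): $170,800 + $2,500 = $173,300.
Net percentage adjustment: +25% +25% = +50%. $173,300 × 1.5 = $259,950.
Result $259,950 exceeds the maximum of $150,000; bail is capped at $150,000.
$150,000 is at or above the $8,500 minimum.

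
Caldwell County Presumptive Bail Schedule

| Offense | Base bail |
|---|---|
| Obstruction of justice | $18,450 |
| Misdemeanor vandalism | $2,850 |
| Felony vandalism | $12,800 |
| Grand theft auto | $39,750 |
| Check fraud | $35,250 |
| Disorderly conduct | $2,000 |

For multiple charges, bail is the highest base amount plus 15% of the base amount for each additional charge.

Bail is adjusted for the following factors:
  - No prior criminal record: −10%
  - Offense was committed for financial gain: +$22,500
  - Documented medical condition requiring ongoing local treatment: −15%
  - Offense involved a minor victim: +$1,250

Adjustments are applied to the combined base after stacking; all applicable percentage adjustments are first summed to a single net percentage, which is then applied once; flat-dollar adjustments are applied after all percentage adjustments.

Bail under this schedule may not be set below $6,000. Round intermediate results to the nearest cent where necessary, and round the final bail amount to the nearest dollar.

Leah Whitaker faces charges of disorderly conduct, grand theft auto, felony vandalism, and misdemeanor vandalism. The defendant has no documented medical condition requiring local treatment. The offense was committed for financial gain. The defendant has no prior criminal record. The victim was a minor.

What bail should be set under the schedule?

Base amounts from the schedule: disorderly conduct $2,000; grand theft auto $39,750; felony vandalism $12,800; misdemeanor vandalism $2,850.
Stacking rule: highest base plus 15% of each additional charge. Highest is grand theft auto at $39,750. Additional: $2,000 × 15% = $300; $12,800 × 15% = $1,920; $2,850 × 15% = $427.50. Combined base = $39,750 + $2,647.50 = $42,397.50.
No prior criminal record (−10%): $42,397.50 × 0.9 = $38,157.75.
Offense was committed for financial gain (+$22,500 flat): $38,157.75 + $22,500 = $60,657.75.
Offense involved a minor victim (+$1,250 flat): $60,657.75 + $1,250 = $61,907.75.
$61,907.75 is at or above the $6,000 minimum.
Rounded to the nearest dollar: $61,908.

$61,908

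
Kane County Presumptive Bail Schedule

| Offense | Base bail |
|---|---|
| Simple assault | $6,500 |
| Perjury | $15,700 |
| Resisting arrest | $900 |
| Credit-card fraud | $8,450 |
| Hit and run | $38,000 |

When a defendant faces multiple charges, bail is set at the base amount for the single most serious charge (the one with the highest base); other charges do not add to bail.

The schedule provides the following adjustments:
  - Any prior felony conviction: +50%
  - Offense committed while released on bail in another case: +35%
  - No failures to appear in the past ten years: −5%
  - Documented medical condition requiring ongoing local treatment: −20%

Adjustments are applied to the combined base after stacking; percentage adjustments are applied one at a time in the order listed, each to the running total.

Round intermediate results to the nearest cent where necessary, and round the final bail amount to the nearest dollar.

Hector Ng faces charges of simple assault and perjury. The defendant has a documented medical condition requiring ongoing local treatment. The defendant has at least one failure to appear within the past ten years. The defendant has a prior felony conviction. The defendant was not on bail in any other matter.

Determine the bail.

Base amounts from the schedule: simple assault $6,500; perjury $15,700.
Stacking rule: use the highest base only. Highest is perjury at $15,700. Combined base = $15,700.
Any prior felony conviction (+50%): $15,700 × 1.5 = $23,550.
Documented medical condition requiring ongoing local treatment (−20%): $23,550 × 0.8 = $18,840.

$18,840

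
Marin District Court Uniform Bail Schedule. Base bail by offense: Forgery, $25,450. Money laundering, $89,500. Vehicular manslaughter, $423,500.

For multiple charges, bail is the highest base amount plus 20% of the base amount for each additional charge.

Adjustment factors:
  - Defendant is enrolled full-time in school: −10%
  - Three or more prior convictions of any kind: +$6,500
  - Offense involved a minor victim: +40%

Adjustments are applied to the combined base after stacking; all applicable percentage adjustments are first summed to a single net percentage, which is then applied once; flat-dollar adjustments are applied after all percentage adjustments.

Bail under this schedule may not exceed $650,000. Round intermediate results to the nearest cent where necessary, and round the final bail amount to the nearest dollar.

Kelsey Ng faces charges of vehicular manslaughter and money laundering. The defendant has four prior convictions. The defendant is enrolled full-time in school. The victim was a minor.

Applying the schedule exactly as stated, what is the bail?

$580,320

Base amounts from the schedule: vehicular manslaughter $423,500; money laundering $89,500.
Stacking rule: highest base plus 20% of each additional charge. Highest is vehicular manslaughter at $423,500. Additional: $89,500 × 20% = $17,900. Combined base = $423,500 + $17,900 = $441,400.
Net percentage adjustment: −10% +40% = +30%. $441,400 × 1.3 = $573,820.
Three or more prior convictions of any kind (+$6,500 flat): $573,820 + $6,500 = $580,320.
$580,320 is within the $650,000 maximum.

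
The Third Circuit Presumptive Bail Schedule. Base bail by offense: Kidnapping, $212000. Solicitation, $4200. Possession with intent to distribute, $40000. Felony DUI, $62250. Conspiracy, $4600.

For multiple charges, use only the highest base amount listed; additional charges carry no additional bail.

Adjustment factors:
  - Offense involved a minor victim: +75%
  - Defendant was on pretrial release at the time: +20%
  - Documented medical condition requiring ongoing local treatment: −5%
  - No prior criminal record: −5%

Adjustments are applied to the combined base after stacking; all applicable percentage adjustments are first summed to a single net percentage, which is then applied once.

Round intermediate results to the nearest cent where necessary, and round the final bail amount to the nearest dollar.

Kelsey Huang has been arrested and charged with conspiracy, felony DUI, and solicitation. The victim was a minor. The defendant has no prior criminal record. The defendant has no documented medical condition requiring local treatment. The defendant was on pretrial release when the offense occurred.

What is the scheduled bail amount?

$118275

Base amounts from the schedule: conspiracy $4600; felony DUI $62250; solicitation $4200.
Stacking rule: use the highest base only. Highest is felony DUI at $62250. Combined base = $62250.
Net percentage adjustment: +75% +20% −5% = +90%. $62250 × 1.9 = $118275.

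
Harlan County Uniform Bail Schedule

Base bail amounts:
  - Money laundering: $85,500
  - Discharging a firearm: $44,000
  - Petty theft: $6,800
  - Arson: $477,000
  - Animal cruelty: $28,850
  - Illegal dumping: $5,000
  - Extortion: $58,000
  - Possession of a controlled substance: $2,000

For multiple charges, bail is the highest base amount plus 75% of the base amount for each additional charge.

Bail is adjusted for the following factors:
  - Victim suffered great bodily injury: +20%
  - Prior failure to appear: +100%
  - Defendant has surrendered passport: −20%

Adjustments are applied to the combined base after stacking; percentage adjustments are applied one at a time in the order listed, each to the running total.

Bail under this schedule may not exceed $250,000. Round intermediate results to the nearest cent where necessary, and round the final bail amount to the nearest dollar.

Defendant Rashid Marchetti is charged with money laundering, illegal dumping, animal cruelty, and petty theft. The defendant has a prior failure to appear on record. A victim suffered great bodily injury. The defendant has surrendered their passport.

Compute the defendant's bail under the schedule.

$222,696

Base amounts from the schedule: money laundering $85,500; illegal dumping $5,000; animal cruelty $28,850; petty theft $6,800.
Stacking rule: highest base plus 75% of each additional charge. Highest is money laundering at $85,500. Additional: $5,000 × 75% = $3,750; $28,850 × 75% = $21,637.50; $6,800 × 75% = $5,100. Combined base = $85,500 + $30,487.50 = $115,987.50.
Victim suffered great bodily injury (+20%): $115,987.50 × 1.2 = $139,185.
Prior failure to appear (+100%): $139,185 × 2 = $278,370.
Defendant has surrendered passport (−20%): $278,370 × 0.8 = $222,696.
$222,696 is within the $250,000 maximum.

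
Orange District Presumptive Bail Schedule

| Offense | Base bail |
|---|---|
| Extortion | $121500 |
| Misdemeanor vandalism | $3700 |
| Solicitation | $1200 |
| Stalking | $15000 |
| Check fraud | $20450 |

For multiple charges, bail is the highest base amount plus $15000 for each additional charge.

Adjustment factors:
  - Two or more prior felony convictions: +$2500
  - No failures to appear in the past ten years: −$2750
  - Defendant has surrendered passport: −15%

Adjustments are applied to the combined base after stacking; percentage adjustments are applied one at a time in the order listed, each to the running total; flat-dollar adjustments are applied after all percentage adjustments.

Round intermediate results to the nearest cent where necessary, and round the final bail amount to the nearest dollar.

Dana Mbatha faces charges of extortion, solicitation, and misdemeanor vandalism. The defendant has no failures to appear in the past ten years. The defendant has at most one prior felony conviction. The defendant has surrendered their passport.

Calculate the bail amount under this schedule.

$126025

Base amounts from the schedule: extortion $121500; solicitation $1200; misdemeanor vandalism $3700.
Stacking rule: highest base plus $15000 per additional charge. Highest is extortion at $121500; 2 additional charges → +$30000. Combined base = $151500.
Defendant has surrendered passport (−15%): $151500 × 0.85 = $128775.
No failures to appear in the past ten years (−$2750 flat): $128775 − $2750 = $126025.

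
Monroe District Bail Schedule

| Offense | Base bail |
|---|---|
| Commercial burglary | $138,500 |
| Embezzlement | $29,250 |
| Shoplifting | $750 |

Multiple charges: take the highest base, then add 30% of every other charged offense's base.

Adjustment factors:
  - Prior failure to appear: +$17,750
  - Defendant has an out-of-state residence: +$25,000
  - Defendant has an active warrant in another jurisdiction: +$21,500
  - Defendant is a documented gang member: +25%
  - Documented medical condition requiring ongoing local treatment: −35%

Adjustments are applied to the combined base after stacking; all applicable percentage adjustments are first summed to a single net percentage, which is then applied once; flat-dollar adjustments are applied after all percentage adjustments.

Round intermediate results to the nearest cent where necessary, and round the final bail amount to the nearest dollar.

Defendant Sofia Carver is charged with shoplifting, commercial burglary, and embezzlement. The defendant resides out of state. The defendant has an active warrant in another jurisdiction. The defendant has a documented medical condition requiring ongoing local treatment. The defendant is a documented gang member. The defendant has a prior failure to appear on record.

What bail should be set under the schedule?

Base amounts from the schedule: shoplifting $750; commercial burglary $138,500; embezzlement $29,250.
Stacking rule: highest base plus 30% of each additional charge. Highest is commercial burglary at $138,500. Additional: $750 × 30% = $225; $29,250 × 30% = $8,775. Combined base = $138,500 + $9,000 = $147,500.
Net percentage adjustment: +25% −35% = −10%. $147,500 × 0.9 = $132,750.
Prior failure to appear (+$17,750 flat): $132,750 + $17,750 = $150,500.
Defendant has an out-of-state residence (+$25,000 flat): $150,500 + $25,000 = $175,500.
Defendant has an active warrant in another jurisdiction (+$21,500 flat): $175,500 + $21,500 = $197,000.

$197,000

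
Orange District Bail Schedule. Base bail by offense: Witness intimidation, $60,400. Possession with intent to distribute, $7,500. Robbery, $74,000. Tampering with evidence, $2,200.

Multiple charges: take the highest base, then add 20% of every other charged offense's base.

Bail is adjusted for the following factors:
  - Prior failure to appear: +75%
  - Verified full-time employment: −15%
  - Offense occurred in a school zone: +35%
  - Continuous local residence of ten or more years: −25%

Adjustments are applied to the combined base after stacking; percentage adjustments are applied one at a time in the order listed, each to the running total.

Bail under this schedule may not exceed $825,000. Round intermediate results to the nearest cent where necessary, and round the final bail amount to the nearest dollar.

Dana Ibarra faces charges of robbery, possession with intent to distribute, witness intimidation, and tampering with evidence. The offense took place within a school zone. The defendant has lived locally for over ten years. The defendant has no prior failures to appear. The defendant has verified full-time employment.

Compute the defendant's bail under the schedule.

Base amounts from the schedule: robbery $74,000; possession with intent to distribute $7,500; witness intimidation $60,400; tampering with evidence $2,200.
Stacking rule: highest base plus 20% of each additional charge. Highest is robbery at $74,000. Additional: $7,500 × 20% = $1,500; $60,400 × 20% = $12,080; $2,200 × 20% = $440. Combined base = $74,000 + $14,020 = $88,020.
Verified full-time employment (−15%): $88,020 × 0.85 = $74,817.
Offense occurred in a school zone (+35%): $74,817 × 1.35 = $101,002.95.
Continuous local residence of ten or more years (−25%): $101,002.95 × 0.75 = $75,752.21.
$75,752.21 is within the $825,000 maximum.
Rounded to the nearest dollar: $75,752.

$75,752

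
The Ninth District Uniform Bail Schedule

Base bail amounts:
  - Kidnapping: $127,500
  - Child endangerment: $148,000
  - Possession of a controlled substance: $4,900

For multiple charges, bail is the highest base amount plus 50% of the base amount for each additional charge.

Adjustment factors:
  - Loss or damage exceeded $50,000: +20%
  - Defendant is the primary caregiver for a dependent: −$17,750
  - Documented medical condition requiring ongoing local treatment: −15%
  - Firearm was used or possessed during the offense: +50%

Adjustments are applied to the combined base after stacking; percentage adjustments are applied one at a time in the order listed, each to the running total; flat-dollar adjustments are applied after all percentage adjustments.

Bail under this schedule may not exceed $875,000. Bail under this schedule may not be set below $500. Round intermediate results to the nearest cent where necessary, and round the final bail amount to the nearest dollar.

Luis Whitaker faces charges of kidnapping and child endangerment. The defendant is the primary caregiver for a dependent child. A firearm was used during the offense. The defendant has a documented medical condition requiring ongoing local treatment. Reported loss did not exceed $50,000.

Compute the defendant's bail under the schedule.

Base amounts from the schedule: kidnapping $127,500; child endangerment $148,000.
Stacking rule: highest base plus 50% of each additional charge. Highest is child endangerment at $148,000. Additional: $127,500 × 50% = $63,750. Combined base = $148,000 + $63,750 = $211,750.
Documented medical condition requiring ongoing local treatment (−15%): $211,750 × 0.85 = $179,987.50.
Firearm was used or possessed during the offense (+50%): $179,987.50 × 1.5 = $269,981.25.
Defendant is the primary caregiver for a dependent (−$17,750 flat): $269,981.25 − $17,750 = $252,231.25.
$252,231.25 is within the $875,000 maximum.
$252,231.25 is at or above the $500 minimum.
Rounded to the nearest dollar: $252,231.

$252,231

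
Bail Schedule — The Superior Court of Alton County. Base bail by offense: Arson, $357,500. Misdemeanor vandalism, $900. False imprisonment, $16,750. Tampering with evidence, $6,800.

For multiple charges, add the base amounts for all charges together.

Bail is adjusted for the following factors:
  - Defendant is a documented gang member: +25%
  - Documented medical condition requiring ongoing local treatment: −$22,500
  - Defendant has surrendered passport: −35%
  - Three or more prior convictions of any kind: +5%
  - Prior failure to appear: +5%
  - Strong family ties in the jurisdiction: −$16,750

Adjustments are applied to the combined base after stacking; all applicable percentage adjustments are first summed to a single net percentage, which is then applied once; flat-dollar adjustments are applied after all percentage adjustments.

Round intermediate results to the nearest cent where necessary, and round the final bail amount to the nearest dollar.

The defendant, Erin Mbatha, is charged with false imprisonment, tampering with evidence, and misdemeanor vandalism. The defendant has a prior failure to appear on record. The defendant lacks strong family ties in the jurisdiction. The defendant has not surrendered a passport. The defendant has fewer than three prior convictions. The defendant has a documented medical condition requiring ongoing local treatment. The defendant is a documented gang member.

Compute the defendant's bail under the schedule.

$9,285

Base amounts from the schedule: false imprisonment $16,750; tampering with evidence $6,800; misdemeanor vandalism $900.
Stacking rule: sum of all bases. $16,750 + $6,800 + $900 = $24,450.
Net percentage adjustment: +25% +5% = +30%. $24,450 × 1.3 = $31,785.
Documented medical condition requiring ongoing local treatment (−$22,500 flat): $31,785 − $22,500 = $9,285.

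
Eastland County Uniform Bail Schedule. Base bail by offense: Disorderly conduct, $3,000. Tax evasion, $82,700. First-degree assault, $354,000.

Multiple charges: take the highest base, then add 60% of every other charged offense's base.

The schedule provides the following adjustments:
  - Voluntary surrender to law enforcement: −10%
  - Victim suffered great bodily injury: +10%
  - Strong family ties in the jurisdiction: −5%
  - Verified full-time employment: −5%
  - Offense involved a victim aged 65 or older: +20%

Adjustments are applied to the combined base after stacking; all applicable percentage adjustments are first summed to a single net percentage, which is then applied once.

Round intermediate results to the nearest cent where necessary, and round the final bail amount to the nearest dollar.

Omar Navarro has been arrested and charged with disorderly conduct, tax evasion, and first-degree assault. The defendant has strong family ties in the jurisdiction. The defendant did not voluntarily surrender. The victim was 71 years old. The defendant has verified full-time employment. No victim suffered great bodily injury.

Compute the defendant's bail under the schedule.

Base amounts from the schedule: disorderly conduct $3,000; tax evasion $82,700; first-degree assault $354,000.
Stacking rule: highest base plus 60% of each additional charge. Highest is first-degree assault at $354,000. Additional: $3,000 × 60% = $1,800; $82,700 × 60% = $49,620. Combined base = $354,000 + $51,420 = $405,420.
Net percentage adjustment: −5% −5% +20% = +10%. $405,420 × 1.1 = $445,962.

$445,962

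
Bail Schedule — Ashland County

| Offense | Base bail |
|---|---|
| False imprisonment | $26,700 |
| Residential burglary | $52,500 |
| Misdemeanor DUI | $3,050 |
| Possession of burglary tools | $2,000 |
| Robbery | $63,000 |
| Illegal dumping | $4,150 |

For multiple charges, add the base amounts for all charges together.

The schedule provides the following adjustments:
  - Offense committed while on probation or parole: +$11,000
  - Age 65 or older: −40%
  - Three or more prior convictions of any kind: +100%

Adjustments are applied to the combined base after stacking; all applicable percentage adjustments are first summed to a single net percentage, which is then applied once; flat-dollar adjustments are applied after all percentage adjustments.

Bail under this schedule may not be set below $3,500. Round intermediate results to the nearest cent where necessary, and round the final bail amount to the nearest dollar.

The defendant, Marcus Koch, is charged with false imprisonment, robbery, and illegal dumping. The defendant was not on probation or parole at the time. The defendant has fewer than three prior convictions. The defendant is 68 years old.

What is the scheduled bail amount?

Base amounts from the schedule: false imprisonment $26,700; robbery $63,000; illegal dumping $4,150.
Stacking rule: sum of all bases. $26,700 + $63,000 + $4,150 = $93,850.
Age 65 or older (−40%): $93,850 × 0.6 = $56,310.
$56,310 is at or above the $3,500 minimum.

$56,310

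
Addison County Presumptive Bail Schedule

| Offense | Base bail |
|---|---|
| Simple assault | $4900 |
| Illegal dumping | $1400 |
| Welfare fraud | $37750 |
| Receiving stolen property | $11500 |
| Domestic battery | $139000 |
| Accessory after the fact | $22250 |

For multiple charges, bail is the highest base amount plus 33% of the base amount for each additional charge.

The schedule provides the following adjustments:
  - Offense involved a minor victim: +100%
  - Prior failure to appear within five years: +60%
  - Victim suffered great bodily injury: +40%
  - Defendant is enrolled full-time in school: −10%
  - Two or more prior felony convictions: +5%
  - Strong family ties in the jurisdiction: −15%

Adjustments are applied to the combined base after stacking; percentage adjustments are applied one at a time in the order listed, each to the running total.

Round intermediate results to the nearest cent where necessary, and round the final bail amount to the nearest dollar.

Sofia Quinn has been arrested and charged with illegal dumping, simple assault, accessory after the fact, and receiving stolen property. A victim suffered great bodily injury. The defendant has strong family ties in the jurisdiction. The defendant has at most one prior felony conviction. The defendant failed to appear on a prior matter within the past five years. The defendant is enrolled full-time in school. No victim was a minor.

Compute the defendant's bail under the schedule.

$48193

Base amounts from the schedule: illegal dumping $1400; simple assault $4900; accessory after the fact $22250; receiving stolen property $11500.
Stacking rule: highest base plus 33% of each additional charge. Highest is accessory after the fact at $22250. Additional: $1400 × 33% = $462; $4900 × 33% = $1617; $11500 × 33% = $3795. Combined base = $22250 + $5874 = $28124.
Prior failure to appear within five years (+60%): $28124 × 1.6 = $44998.40.
Victim suffered great bodily injury (+40%): $44998.40 × 1.4 = $62997.76.
Defendant is enrolled full-time in school (−10%): $62997.76 × 0.9 = $56697.98.
Strong family ties in the jurisdiction (−15%): $56697.98 × 0.85 = $48193.28.
Rounded to the nearest dollar: $48193.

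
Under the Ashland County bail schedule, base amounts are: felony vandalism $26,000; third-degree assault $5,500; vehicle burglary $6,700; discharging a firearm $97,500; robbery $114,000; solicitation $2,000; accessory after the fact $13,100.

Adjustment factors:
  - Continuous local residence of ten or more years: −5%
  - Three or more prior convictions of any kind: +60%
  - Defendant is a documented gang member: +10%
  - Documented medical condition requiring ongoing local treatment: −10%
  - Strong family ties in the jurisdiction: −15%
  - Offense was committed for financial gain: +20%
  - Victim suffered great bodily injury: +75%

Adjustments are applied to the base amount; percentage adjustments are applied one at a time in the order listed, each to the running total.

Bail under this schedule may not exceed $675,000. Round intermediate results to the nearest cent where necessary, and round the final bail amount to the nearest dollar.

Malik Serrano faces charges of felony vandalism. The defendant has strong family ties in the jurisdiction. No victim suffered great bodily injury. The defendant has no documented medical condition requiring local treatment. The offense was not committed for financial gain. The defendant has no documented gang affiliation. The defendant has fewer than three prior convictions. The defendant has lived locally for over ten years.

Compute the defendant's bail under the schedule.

Base amounts from the schedule: felony vandalism $26,000.
Single charge. Combined base = $26,000.
Continuous local residence of ten or more years (−5%): $26,000 × 0.95 = $24,700.
Strong family ties in the jurisdiction (−15%): $24,700 × 0.85 = $20,995.
$20,995 is within the $675,000 maximum.

$20,995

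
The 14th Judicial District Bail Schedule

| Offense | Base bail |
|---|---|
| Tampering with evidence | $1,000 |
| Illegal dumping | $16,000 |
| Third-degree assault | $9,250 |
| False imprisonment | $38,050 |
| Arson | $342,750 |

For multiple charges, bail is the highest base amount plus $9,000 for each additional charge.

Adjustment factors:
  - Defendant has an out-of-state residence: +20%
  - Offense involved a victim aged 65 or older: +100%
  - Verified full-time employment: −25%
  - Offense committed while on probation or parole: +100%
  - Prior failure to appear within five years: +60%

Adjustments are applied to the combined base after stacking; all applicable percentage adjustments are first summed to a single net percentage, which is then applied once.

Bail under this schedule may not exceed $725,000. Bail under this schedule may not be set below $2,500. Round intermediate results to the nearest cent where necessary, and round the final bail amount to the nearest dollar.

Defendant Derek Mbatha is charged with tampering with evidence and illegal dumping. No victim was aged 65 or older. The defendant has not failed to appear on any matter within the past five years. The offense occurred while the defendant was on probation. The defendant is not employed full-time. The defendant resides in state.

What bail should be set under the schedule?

Base amounts from the schedule: tampering with evidence $1,000; illegal dumping $16,000.
Stacking rule: highest base plus $9,000 per additional charge. Highest is illegal dumping at $16,000; 1 additional charge → +$9,000. Combined base = $25,000.
Offense committed while on probation or parole (+100%): $25,000 × 2 = $50,000.
$50,000 is within the $725,000 maximum.
$50,000 is at or above the $2,500 minimum.

$50,000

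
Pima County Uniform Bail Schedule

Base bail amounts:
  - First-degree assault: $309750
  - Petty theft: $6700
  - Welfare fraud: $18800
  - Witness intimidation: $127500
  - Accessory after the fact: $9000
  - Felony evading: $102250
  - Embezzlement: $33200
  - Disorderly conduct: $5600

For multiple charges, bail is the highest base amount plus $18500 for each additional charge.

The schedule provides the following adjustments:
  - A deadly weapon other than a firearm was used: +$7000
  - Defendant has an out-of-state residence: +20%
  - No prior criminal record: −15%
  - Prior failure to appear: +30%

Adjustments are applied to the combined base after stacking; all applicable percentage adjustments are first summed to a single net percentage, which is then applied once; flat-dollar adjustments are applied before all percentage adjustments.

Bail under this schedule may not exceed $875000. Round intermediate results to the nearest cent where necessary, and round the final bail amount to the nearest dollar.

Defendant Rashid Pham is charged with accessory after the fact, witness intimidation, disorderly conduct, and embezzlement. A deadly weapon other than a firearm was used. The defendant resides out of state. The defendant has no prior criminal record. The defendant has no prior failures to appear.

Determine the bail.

$199500

Base amounts from the schedule: accessory after the fact $9000; witness intimidation $127500; disorderly conduct $5600; embezzlement $33200.
Stacking rule: highest base plus $18500 per additional charge. Highest is witness intimidation at $127500; 3 additional charges → +$55500. Combined base = $183000.
A deadly weapon other than a firearm was used (+$7000 flat): $183000 + $7000 = $190000.
Net percentage adjustment: +20% −15% = +5%. $190000 × 1.05 = $199500.
$199500 is within the $875000 maximum.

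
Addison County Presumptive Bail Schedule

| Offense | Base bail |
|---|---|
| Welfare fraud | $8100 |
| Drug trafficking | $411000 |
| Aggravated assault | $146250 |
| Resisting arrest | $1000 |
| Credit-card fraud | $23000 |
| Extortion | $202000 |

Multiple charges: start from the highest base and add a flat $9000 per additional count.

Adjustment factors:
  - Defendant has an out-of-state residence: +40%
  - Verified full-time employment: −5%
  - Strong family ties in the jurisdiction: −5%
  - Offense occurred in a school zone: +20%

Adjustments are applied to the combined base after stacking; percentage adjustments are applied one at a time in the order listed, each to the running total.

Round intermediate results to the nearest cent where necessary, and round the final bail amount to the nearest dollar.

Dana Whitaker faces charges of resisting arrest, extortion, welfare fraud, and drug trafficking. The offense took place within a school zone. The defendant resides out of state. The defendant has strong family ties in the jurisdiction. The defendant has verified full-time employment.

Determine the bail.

$664096

Base amounts from the schedule: resisting arrest $1000; extortion $202000; welfare fraud $8100; drug trafficking $411000.
Stacking rule: highest base plus $9000 per additional charge. Highest is drug trafficking at $411000; 3 additional charges → +$27000. Combined base = $438000.
Defendant has an out-of-state residence (+40%): $438000 × 1.4 = $613200.
Verified full-time employment (−5%): $613200 × 0.95 = $582540.
Strong family ties in the jurisdiction (−5%): $582540 × 0.95 = $553413.
Offense occurred in a school zone (+20%): $553413 × 1.2 = $664095.60.
Rounded to the nearest dollar: $664096.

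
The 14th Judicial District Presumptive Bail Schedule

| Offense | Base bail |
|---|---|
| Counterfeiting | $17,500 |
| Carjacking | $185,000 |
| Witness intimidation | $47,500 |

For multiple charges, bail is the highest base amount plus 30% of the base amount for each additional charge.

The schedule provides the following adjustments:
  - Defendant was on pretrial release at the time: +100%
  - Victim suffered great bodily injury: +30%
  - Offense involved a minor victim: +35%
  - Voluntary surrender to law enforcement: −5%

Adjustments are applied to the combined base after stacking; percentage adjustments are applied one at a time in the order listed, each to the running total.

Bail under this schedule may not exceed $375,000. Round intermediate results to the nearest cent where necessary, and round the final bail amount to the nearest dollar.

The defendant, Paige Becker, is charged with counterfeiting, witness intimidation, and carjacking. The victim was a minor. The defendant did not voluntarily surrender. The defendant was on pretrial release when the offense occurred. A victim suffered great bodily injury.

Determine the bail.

Base amounts from the schedule: counterfeiting $17,500; witness intimidation $47,500; carjacking $185,000.
Stacking rule: highest base plus 30% of each additional charge. Highest is carjacking at $185,000. Additional: $17,500 × 30% = $5,250; $47,500 × 30% = $14,250. Combined base = $185,000 + $19,500 = $204,500.
Defendant was on pretrial release at the time (+100%): $204,500 × 2 = $409,000.
Victim suffered great bodily injury (+30%): $409,000 × 1.3 = $531,700.
Offense involved a minor victim (+35%): $531,700 × 1.35 = $717,795.
Result $717,795 exceeds the maximum of $375,000; bail is capped at $375,000.

$375,000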